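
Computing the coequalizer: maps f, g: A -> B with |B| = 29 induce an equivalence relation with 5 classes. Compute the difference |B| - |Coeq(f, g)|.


The coequalizer Coeq(f, g) = B / ~ has one element per equivalence class.
|B| = 29, |Coeq(f, g)| = 5.
|B| - |Coeq(f, g)| = 29 - 5 = 24.

24


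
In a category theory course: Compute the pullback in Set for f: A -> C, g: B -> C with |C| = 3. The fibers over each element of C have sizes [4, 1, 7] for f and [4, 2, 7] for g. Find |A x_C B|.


The pullback A x_C B consists of pairs (a, b) with f(a) = g(b).
For each element c in C, the fiber product has |f^-1(c)| * |g^-1(c)| elements.
Summing over C: 4 * 4 + 1 * 2 + 7 * 7
= 16 + 2 + 49 = 67

67


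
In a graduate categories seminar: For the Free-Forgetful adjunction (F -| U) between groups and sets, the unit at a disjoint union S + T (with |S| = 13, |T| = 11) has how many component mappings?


The unit eta_X: X -> U(F(X)) of the Free-Forgetful adjunction
maps each element of X to a generator of F(X). For X = S + T (disjoint
union in Set), |S + T| = |S| + |T|.
Total mappings = 13 + 11 = 24.

24


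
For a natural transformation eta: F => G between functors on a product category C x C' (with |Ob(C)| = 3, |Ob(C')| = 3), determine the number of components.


A natural transformation eta: F => G assigns one component morphism per
object of the domain category.
The domain is the product category C x C', so
|Ob(C x C')| = |Ob(C)| * |Ob(C')| = 3 * 3 = 9.
Therefore eta has 9 component morphisms.

9


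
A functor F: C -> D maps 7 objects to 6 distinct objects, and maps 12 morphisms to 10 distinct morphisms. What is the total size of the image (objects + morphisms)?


The image of F consists of distinct objects and distinct morphisms.
|Im(F)| on objects = 6
|Im(F)| on morphisms = 10
Total image cardinality = 6 + 10 = 16

16


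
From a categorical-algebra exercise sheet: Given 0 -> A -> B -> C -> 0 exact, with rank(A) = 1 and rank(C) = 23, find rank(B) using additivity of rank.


For a short exact sequence 0 -> A -> B -> C -> 0,
rank is additive: rank(B) = rank(A) + rank(C).
rank(B) = 1 + 23 = 24

24


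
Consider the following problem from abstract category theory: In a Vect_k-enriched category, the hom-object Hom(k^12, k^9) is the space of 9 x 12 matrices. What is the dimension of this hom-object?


In Vect-enriched categories, Hom(k^n, k^m) is the space of m x n matrices.
dim(Hom(k^12, k^9)) = 9 * 12 = 108

108


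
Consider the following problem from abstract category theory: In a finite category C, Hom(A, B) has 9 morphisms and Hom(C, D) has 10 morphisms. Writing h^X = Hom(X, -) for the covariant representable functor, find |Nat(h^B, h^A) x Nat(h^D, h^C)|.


By the Yoneda lemma, Nat(h^B, h^A) is isomorphic to Hom(A, B),
so |Nat(h^B, h^A)| = |Hom(A, B)| and |Nat(h^D, h^C)| = |Hom(C, D)|.
|Hom(A, B)| = 9, |Hom(C, D)| = 10.
|Nat(h^B, h^A) x Nat(h^D, h^C)| = 9 * 10 = 90

90


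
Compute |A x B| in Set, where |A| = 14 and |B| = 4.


In Set, the product A x B is the Cartesian product.
By the universal property, |A x B| = |A| * |B|.
|A x B| = 14 * 4 = 56

56


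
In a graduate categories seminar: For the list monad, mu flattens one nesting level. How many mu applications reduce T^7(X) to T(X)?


Each application of mu: T^2 -> T removes one layer of nesting.
Starting at depth 7 (i.e., T^7(X)), we need to reach T(X).
Number of mu applications = 7 - 1 = 6

6


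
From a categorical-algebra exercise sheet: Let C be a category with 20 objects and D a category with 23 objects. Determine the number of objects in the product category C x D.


The product category C x D has objects that are pairs (c, d).
Number of pairs = |Ob(C)| * |Ob(D)| = 20 * 23 = 460

460


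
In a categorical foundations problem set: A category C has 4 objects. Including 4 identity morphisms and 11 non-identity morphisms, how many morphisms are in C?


Each object has an identity morphism, giving 4 identities.
Adding the 11 non-identity morphisms:
Total = 4 + 11 = 15

15


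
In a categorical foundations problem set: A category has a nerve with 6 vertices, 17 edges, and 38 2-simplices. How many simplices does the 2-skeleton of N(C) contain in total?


The 2-skeleton of the nerve N(C) consists of simplices in dimensions 0, 1, 2:
  |N(C)_0| = 6 (objects)
  |N(C)_1| = 17 (morphisms)
  |N(C)_2| = 38 (composable pairs)
Total = 6 + 17 + 38 = 61

61


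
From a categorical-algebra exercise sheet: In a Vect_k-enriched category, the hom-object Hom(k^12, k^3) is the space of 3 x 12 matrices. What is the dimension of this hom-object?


In Vect-enriched categories, Hom(k^n, k^m) is the space of m x n matrices.
dim(Hom(k^12, k^3)) = 3 * 12 = 36

36


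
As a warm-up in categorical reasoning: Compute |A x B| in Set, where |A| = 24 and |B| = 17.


In Set, the product A x B is the Cartesian product.
By the universal property, |A x B| = |A| * |B|.
|A x B| = 24 * 17 = 408

408


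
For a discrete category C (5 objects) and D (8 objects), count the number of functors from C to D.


A functor from a discrete category C to D is determined by
where each object maps. Each of the 5 objects of C can map
to any of the 8 objects of D independently.
Number of functors = 8^5 = 32768

32768


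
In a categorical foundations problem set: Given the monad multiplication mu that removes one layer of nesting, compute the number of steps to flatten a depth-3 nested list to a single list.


Each application of mu: T^2 -> T removes one layer of nesting.
Starting at depth 3 (i.e., T^3(X)), we need to reach T(X).
Number of mu applications = 3 - 1 = 2

2


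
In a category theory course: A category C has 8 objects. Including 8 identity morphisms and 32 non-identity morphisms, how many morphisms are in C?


Each object has an identity morphism, giving 8 identities.
Adding the 32 non-identity morphisms:
Total = 8 + 32 = 40

40


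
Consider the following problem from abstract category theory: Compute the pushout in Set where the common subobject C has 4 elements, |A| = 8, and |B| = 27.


The pushout A +_C B identifies the images of C in A and B.
|A +_C B| = |A| + |B| - |C| (for injections).
= 8 + 27 - 4 = 31

31


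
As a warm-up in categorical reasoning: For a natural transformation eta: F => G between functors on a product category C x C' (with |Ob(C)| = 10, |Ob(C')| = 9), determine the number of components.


A natural transformation eta: F => G assigns one component morphism per
object of the domain category.
The domain is the product category C x C', so
|Ob(C x C')| = |Ob(C)| * |Ob(C')| = 10 * 9 = 90.
Therefore eta has 90 component morphisms.

90


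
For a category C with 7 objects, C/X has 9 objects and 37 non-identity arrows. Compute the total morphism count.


In the slice category C/X, objects are morphisms to X.
Identity morphisms: 9 (one per object of C/X).
Non-identity morphisms: 37.
Total = 9 + 37 = 46

46


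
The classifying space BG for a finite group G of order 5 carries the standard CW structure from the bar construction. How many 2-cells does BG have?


In the bar-construction CW model of BG, the n-cells are indexed by
n-tuples [g_1|...|g_n] of non-identity elements of G (degenerate
simplices with some g_i = e do not contribute cells), so there are
(|G| - 1)^n n-cells.
For dim = 2 with |G| = 5:
cells = (5 - 1)^2 = 4^2 = 16

16


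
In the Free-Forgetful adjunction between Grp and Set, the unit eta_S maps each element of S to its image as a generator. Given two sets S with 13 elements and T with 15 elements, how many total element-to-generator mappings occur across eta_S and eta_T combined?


The unit eta_X: X -> U(F(X)) of the Free-Forgetful adjunction
maps each element of X to a generator of F(X). For X = S + T (disjoint
union in Set), |S + T| = |S| + |T|.
Total mappings = 13 + 15 = 28.

28


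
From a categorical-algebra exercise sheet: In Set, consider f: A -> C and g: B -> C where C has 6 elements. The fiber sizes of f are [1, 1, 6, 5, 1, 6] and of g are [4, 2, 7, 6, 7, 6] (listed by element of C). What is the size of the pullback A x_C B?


The pullback A x_C B consists of pairs (a, b) with f(a) = g(b).
For each element c in C, the fiber product has |f^-1(c)| * |g^-1(c)| elements.
Summing over C: 1 * 4 + 1 * 2 + 6 * 7 + 5 * 6 + 1 * 7 + 6 * 6
= 4 + 2 + 42 + 30 + 7 + 36 = 121

121


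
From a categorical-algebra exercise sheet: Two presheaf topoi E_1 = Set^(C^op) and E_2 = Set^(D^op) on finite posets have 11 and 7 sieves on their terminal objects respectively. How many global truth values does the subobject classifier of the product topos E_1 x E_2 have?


In a product of presheaf topoi E_1 x E_2, the subobject classifier
is Omega = Omega_1 x Omega_2 (componentwise), so
|Omega(top)| = |Omega_1(top_1)| * |Omega_2(top_2)|.
= 11 * 7 = 77.

77


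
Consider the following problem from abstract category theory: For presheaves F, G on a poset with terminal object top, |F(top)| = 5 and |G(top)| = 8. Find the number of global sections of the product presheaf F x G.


Global sections of a presheaf on a poset with terminal top satisfy
Gamma(H) ~ H(top). Presheaves admit pointwise products, so
(F x G)(top) = F(top) x G(top) (Cartesian product).
|Gamma(F x G)| = |F(top)| * |G(top)| = 5 * 8 = 40.

40


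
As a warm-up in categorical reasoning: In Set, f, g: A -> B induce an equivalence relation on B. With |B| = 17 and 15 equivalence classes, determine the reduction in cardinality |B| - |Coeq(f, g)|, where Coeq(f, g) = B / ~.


The coequalizer Coeq(f, g) = B / ~ has one element per equivalence class.
|B| = 17, |Coeq(f, g)| = 15.
|B| - |Coeq(f, g)| = 17 - 15 = 2.

2


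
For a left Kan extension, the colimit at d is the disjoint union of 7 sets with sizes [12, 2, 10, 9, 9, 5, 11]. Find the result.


Pointwise, the left Kan extension (Lan_F H)(d) is the colimit, indexed
by the comma category (F downarrow d), of H composed with the
projection (F downarrow d) -> C. Here that colimit is given
as a coproduct (disjoint union) of sets, so its cardinality is the
sum of the sizes of the summands.
Coproduct of sets with sizes: 12 + 2 + 10 + 9 + 9 + 5 + 11
= 58

58


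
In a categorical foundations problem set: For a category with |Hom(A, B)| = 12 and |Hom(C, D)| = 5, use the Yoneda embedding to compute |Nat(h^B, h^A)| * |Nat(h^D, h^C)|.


By the Yoneda lemma, Nat(h^B, h^A) is isomorphic to Hom(A, B),
so |Nat(h^B, h^A)| = |Hom(A, B)| and |Nat(h^D, h^C)| = |Hom(C, D)|.
|Hom(A, B)| = 12, |Hom(C, D)| = 5.
|Nat(h^B, h^A) x Nat(h^D, h^C)| = 12 * 5 = 60

60


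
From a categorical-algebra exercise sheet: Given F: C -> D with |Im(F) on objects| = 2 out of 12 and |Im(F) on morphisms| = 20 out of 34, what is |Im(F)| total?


The image of F consists of distinct objects and distinct morphisms.
|Im(F)| on objects = 2
|Im(F)| on morphisms = 20
Total image cardinality = 2 + 20 = 22

22


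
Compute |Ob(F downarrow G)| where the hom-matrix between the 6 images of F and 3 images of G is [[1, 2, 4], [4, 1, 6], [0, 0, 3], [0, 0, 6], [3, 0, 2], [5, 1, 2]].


Objects of (F downarrow G) are triples (a, b, h: F(a)->G(b)).
The count equals the sum of all entries in the hom-matrix.
sum(row 0) = 7
sum(row 1) = 11
sum(row 2) = 3
sum(row 3) = 6
sum(row 4) = 5
sum(row 5) = 8
Grand total = 40

40


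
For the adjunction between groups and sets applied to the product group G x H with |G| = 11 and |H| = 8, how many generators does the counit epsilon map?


The counit epsilon_K: F(U(K)) -> K of the Free-Forgetful adjunction
maps |K| generators of F(U(K)) into K. For K = G x H (the product group),
|G x H| = |G| * |H|.
Total generators mapped = 11 * 8 = 88.

88


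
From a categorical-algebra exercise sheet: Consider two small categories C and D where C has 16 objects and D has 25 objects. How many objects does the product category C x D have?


The product category C x D has objects that are pairs (c, d).
Number of pairs = |Ob(C)| * |Ob(D)| = 16 * 25 = 400

400


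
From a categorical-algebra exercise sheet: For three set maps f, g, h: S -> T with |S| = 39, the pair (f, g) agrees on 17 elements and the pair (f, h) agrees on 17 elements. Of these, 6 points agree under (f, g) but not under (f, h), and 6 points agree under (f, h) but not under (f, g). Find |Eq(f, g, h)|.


Eq(f, g, h) is the triple-agreement set: points in S where all three
maps take the same value. Using inclusion-exclusion on the pairwise data:
Pair (f, g) agrees on 17 points; pair (f, h) on 17 points.
Points agreeing under (f, g) but not (f, h) = 6; under (f, h) but not (f, g) = 6.
Triple-agreement = agreement-in-(f, g) minus points that agree under (f, g) but not (f, h):
|Eq(f, g, h)| = 17 - 6 = 11
(cross-check via (f, h): 17 - 6 = 11.)

11


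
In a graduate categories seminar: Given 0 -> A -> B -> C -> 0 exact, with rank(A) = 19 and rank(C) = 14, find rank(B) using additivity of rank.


For a short exact sequence 0 -> A -> B -> C -> 0,
rank is additive: rank(B) = rank(A) + rank(C).
rank(B) = 19 + 14 = 33

33


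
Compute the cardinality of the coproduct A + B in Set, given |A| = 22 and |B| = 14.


In Set, the coproduct A + B is the disjoint union.
|A + B| = |A| + |B| = 22 + 14 = 36

36


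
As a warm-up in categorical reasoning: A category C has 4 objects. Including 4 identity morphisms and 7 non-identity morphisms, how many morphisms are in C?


Each object has an identity morphism, giving 4 identities.
Adding the 7 non-identity morphisms:
Total = 4 + 7 = 11

11


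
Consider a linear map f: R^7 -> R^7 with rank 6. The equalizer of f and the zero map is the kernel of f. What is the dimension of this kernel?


The equalizer of f and the zero map is ker(f).
By the rank-nullity theorem: dim(ker(f)) = dim(domain) - rank(f).
dim(ker(f)) = 7 - 6 = 1

1


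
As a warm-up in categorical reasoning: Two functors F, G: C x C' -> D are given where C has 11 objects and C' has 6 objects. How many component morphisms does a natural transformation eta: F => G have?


A natural transformation eta: F => G assigns one component morphism per
object of the domain category.
The domain is the product category C x C', so
|Ob(C x C')| = |Ob(C)| * |Ob(C')| = 11 * 6 = 66.
Therefore eta has 66 component morphisms.

66


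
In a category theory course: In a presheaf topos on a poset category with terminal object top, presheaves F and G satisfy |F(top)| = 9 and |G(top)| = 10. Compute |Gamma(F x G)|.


Global sections of a presheaf on a poset with terminal top satisfy
Gamma(H) ~ H(top). Presheaves admit pointwise products, so
(F x G)(top) = F(top) x G(top) (Cartesian product).
|Gamma(F x G)| = |F(top)| * |G(top)| = 9 * 10 = 90.

90


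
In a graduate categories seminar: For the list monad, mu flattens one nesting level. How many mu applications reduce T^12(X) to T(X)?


Each application of mu: T^2 -> T removes one layer of nesting.
Starting at depth 12 (i.e., T^12(X)), we need to reach T(X).
Number of mu applications = 12 - 1 = 11

11


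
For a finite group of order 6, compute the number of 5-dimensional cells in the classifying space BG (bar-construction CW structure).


In the bar-construction CW model of BG, the n-cells are indexed by
n-tuples [g_1|...|g_n] of non-identity elements of G (degenerate
simplices with some g_i = e do not contribute cells), so there are
(|G| - 1)^n n-cells.
For dim = 5 with |G| = 6:
cells = (6 - 1)^5 = 5^5 = 3125

3125


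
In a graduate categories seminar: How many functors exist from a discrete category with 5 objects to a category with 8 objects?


A functor from a discrete category C to D is determined by
where each object maps. Each of the 5 objects of C can map
to any of the 8 objects of D independently.
Number of functors = 8^5 = 32768

32768


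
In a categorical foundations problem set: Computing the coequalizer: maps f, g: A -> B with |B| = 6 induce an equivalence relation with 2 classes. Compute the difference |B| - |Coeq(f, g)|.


The coequalizer Coeq(f, g) = B / ~ has one element per equivalence class.
|B| = 6, |Coeq(f, g)| = 2.
|B| - |Coeq(f, g)| = 6 - 2 = 4.

4


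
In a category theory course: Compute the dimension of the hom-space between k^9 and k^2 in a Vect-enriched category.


In Vect-enriched categories, Hom(k^n, k^m) is the space of m x n matrices.
dim(Hom(k^9, k^2)) = 2 * 9 = 18

18


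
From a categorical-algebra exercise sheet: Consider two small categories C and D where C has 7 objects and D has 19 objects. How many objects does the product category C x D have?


The product category C x D has objects that are pairs (c, d).
Number of pairs = |Ob(C)| * |Ob(D)| = 7 * 19 = 133

133


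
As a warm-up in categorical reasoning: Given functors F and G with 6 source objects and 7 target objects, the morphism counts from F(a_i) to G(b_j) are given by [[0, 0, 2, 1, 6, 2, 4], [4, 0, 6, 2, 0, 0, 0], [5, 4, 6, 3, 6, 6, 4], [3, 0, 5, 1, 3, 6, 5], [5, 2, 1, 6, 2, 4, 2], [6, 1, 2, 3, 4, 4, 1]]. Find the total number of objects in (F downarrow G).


Objects of (F downarrow G) are triples (a, b, h: F(a)->G(b)).
The count equals the sum of all entries in the hom-matrix.
sum(row 0) = 15
sum(row 1) = 12
sum(row 2) = 34
sum(row 3) = 23
sum(row 4) = 22
sum(row 5) = 21
Grand total = 127

127


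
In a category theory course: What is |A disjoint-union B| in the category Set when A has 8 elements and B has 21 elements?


In Set, the coproduct A + B is the disjoint union.
|A + B| = |A| + |B| = 8 + 21 = 29

29


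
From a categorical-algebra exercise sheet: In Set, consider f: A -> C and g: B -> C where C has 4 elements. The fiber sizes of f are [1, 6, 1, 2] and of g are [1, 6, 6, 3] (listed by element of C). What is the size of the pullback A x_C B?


The pullback A x_C B consists of pairs (a, b) with f(a) = g(b).
For each element c in C, the fiber product has |f^-1(c)| * |g^-1(c)| elements.
Summing over C: 1 * 1 + 6 * 6 + 1 * 6 + 2 * 3
= 1 + 36 + 6 + 6 = 49

49


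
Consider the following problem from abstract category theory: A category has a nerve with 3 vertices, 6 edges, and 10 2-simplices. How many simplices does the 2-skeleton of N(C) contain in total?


The 2-skeleton of the nerve N(C) consists of simplices in dimensions 0, 1, 2:
  |N(C)_0| = 3 (objects)
  |N(C)_1| = 6 (morphisms)
  |N(C)_2| = 10 (composable pairs)
Total = 3 + 6 + 10 = 19

19


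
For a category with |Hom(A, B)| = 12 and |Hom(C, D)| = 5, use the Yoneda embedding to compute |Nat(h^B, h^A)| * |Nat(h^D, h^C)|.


By the Yoneda lemma, Nat(h^B, h^A) is isomorphic to Hom(A, B),
so |Nat(h^B, h^A)| = |Hom(A, B)| and |Nat(h^D, h^C)| = |Hom(C, D)|.
|Hom(A, B)| = 12, |Hom(C, D)| = 5.
|Nat(h^B, h^A) x Nat(h^D, h^C)| = 12 * 5 = 60

60


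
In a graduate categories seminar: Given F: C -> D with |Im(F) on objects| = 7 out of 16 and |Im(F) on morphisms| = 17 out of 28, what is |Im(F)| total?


The image of F consists of distinct objects and distinct morphisms.
|Im(F)| on objects = 7
|Im(F)| on morphisms = 17
Total image cardinality = 7 + 17 = 24

24


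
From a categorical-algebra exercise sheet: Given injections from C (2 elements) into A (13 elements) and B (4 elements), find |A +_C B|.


The pushout A +_C B identifies the images of C in A and B.
|A +_C B| = |A| + |B| - |C| (for injections).
= 13 + 4 - 2 = 15

15


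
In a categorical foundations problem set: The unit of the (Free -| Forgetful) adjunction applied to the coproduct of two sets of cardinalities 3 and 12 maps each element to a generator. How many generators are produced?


The unit eta_X: X -> U(F(X)) of the Free-Forgetful adjunction
maps each element of X to a generator of F(X). For X = S + T (disjoint
union in Set), |S + T| = |S| + |T|.
Total mappings = 3 + 12 = 15.

15


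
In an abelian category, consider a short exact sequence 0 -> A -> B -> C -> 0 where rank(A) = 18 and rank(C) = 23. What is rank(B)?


For a short exact sequence 0 -> A -> B -> C -> 0,
rank is additive: rank(B) = rank(A) + rank(C).
rank(B) = 18 + 23 = 41

41


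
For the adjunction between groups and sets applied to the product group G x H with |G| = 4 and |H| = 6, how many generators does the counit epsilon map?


The counit epsilon_K: F(U(K)) -> K of the Free-Forgetful adjunction
maps |K| generators of F(U(K)) into K. For K = G x H (the product group),
|G x H| = |G| * |H|.
Total generators mapped = 4 * 6 = 24.

24


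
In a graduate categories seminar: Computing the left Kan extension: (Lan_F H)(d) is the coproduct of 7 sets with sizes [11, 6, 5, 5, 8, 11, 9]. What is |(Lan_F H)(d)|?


Pointwise, the left Kan extension (Lan_F H)(d) is the colimit, indexed
by the comma category (F downarrow d), of H composed with the
projection (F downarrow d) -> C. Here that colimit is given
as a coproduct (disjoint union) of sets, so its cardinality is the
sum of the sizes of the summands.
Coproduct of sets with sizes: 11 + 6 + 5 + 5 + 8 + 11 + 9
= 55

55


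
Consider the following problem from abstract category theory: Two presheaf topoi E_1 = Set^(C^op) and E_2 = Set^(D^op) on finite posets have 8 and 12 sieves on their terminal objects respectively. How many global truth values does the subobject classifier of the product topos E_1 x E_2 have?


In a product of presheaf topoi E_1 x E_2, the subobject classifier
is Omega = Omega_1 x Omega_2 (componentwise), so
|Omega(top)| = |Omega_1(top_1)| * |Omega_2(top_2)|.
= 8 * 12 = 96.

96


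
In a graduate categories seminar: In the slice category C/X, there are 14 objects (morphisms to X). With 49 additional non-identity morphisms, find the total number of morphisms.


In the slice category C/X, objects are morphisms to X.
Identity morphisms: 14 (one per object of C/X).
Non-identity morphisms: 49.
Total = 14 + 49 = 63

63


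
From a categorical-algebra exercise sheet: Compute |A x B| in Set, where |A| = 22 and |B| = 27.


In Set, the product A x B is the Cartesian product.
By the universal property, |A x B| = |A| * |B|.
|A x B| = 22 * 27 = 594

594


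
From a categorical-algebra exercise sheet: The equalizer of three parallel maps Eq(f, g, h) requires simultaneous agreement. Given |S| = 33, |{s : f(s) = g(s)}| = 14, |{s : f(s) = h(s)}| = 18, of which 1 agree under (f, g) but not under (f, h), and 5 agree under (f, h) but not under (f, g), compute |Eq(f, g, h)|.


Eq(f, g, h) is the triple-agreement set: points in S where all three
maps take the same value. Using inclusion-exclusion on the pairwise data:
Pair (f, g) agrees on 14 points; pair (f, h) on 18 points.
Points agreeing under (f, g) but not (f, h) = 1; under (f, h) but not (f, g) = 5.
Triple-agreement = agreement-in-(f, g) minus points that agree under (f, g) but not (f, h):
|Eq(f, g, h)| = 14 - 1 = 13
(cross-check via (f, h): 18 - 5 = 13.)

13


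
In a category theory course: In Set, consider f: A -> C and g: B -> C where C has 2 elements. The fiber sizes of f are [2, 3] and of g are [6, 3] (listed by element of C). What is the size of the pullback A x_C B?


The pullback A x_C B consists of pairs (a, b) with f(a) = g(b).
For each element c in C, the fiber product has |f^-1(c)| * |g^-1(c)| elements.
Summing over C: 2 * 6 + 3 * 3
= 12 + 9 = 21

21


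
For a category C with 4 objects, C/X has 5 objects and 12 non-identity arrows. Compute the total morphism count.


In the slice category C/X, objects are morphisms to X.
Identity morphisms: 5 (one per object of C/X).
Non-identity morphisms: 12.
Total = 5 + 12 = 17

17


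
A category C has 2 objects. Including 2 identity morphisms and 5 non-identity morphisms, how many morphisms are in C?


Each object has an identity morphism, giving 2 identities.
Adding the 5 non-identity morphisms:
Total = 2 + 5 = 7

7


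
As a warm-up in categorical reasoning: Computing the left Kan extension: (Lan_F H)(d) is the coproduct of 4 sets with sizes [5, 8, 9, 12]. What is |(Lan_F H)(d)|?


Pointwise, the left Kan extension (Lan_F H)(d) is the colimit, indexed
by the comma category (F downarrow d), of H composed with the
projection (F downarrow d) -> C. Here that colimit is given
as a coproduct (disjoint union) of sets, so its cardinality is the
sum of the sizes of the summands.
Coproduct of sets with sizes: 5 + 8 + 9 + 12
= 34

34


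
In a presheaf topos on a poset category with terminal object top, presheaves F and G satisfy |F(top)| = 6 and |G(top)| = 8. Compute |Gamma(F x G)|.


Global sections of a presheaf on a poset with terminal top satisfy
Gamma(H) ~ H(top). Presheaves admit pointwise products, so
(F x G)(top) = F(top) x G(top) (Cartesian product).
|Gamma(F x G)| = |F(top)| * |G(top)| = 6 * 8 = 48.

48


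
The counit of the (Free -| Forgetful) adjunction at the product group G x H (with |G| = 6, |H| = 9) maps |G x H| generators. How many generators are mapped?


The counit epsilon_K: F(U(K)) -> K of the Free-Forgetful adjunction
maps |K| generators of F(U(K)) into K. For K = G x H (the product group),
|G x H| = |G| * |H|.
Total generators mapped = 6 * 9 = 54.

54


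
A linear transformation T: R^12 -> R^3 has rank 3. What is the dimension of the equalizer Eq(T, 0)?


The equalizer of f and the zero map is ker(f).
By the rank-nullity theorem: dim(ker(f)) = dim(domain) - rank(f).
dim(ker(f)) = 12 - 3 = 9

9


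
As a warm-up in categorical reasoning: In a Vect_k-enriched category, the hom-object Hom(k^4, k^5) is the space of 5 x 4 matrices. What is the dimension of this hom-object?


In Vect-enriched categories, Hom(k^n, k^m) is the space of m x n matrices.
dim(Hom(k^4, k^5)) = 5 * 4 = 20

20


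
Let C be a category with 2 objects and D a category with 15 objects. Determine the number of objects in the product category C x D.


The product category C x D has objects that are pairs (c, d).
Number of pairs = |Ob(C)| * |Ob(D)| = 2 * 15 = 30

30


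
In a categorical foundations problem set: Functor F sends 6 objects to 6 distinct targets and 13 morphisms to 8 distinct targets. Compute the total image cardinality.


The image of F consists of distinct objects and distinct morphisms.
|Im(F)| on objects = 6
|Im(F)| on morphisms = 8
Total image cardinality = 6 + 8 = 14

14


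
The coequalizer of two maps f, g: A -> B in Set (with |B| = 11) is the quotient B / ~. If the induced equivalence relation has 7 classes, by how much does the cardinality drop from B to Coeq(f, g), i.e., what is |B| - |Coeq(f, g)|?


The coequalizer Coeq(f, g) = B / ~ has one element per equivalence class.
|B| = 11, |Coeq(f, g)| = 7.
|B| - |Coeq(f, g)| = 11 - 7 = 4.

4


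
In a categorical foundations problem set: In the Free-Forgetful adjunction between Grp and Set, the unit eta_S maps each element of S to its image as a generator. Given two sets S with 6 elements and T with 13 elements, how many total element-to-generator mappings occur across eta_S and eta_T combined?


The unit eta_X: X -> U(F(X)) of the Free-Forgetful adjunction
maps each element of X to a generator of F(X). For X = S + T (disjoint
union in Set), |S + T| = |S| + |T|.
Total mappings = 6 + 13 = 19.

19


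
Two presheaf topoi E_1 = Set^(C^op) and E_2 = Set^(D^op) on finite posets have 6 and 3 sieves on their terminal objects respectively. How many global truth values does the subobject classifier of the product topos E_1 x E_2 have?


In a product of presheaf topoi E_1 x E_2, the subobject classifier
is Omega = Omega_1 x Omega_2 (componentwise), so
|Omega(top)| = |Omega_1(top_1)| * |Omega_2(top_2)|.
= 6 * 3 = 18.

18


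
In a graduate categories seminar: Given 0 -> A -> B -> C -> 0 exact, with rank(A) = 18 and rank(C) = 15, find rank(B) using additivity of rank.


For a short exact sequence 0 -> A -> B -> C -> 0,
rank is additive: rank(B) = rank(A) + rank(C).
rank(B) = 18 + 15 = 33

33


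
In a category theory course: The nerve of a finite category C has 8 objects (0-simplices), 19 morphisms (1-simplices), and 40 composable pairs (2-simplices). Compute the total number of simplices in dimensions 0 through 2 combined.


The 2-skeleton of the nerve N(C) consists of simplices in dimensions 0, 1, 2:
  |N(C)_0| = 8 (objects)
  |N(C)_1| = 19 (morphisms)
  |N(C)_2| = 40 (composable pairs)
Total = 8 + 19 + 40 = 67

67


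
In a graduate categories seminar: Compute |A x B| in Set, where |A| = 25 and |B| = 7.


In Set, the product A x B is the Cartesian product.
By the universal property, |A x B| = |A| * |B|.
|A x B| = 25 * 7 = 175

175


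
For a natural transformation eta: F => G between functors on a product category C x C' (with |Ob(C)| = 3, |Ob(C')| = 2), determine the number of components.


A natural transformation eta: F => G assigns one component morphism per
object of the domain category.
The domain is the product category C x C', so
|Ob(C x C')| = |Ob(C)| * |Ob(C')| = 3 * 2 = 6.
Therefore eta has 6 component morphisms.

6


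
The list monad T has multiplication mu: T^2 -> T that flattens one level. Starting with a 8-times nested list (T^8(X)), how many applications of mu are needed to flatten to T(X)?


Each application of mu: T^2 -> T removes one layer of nesting.
Starting at depth 8 (i.e., T^8(X)), we need to reach T(X).
Number of mu applications = 8 - 1 = 7

7


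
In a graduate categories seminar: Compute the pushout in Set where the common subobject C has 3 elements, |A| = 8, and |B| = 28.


The pushout A +_C B identifies the images of C in A and B.
|A +_C B| = |A| + |B| - |C| (for injections).
= 8 + 28 - 3 = 33

33


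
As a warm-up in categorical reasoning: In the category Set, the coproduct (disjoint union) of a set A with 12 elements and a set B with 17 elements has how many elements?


In Set, the coproduct A + B is the disjoint union.
|A + B| = |A| + |B| = 12 + 17 = 29

29


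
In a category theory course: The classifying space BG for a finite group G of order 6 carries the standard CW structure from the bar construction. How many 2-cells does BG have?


In the bar-construction CW model of BG, the n-cells are indexed by
n-tuples [g_1|...|g_n] of non-identity elements of G (degenerate
simplices with some g_i = e do not contribute cells), so there are
(|G| - 1)^n n-cells.
For dim = 2 with |G| = 6:
cells = (6 - 1)^2 = 5^2 = 25

25


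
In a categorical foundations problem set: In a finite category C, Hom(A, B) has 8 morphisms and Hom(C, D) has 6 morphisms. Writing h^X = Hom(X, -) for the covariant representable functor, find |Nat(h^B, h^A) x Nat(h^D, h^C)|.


By the Yoneda lemma, Nat(h^B, h^A) is isomorphic to Hom(A, B),
so |Nat(h^B, h^A)| = |Hom(A, B)| and |Nat(h^D, h^C)| = |Hom(C, D)|.
|Hom(A, B)| = 8, |Hom(C, D)| = 6.
|Nat(h^B, h^A) x Nat(h^D, h^C)| = 8 * 6 = 48

48


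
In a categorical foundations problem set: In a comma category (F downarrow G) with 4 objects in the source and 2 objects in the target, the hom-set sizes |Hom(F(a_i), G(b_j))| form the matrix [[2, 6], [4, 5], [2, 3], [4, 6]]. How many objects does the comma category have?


Objects of (F downarrow G) are triples (a, b, h: F(a)->G(b)).
The count equals the sum of all entries in the hom-matrix.
sum(row 0) = 8
sum(row 1) = 9
sum(row 2) = 5
sum(row 3) = 10
Grand total = 32

32


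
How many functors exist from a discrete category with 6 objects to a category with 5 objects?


A functor from a discrete category C to D is determined by
where each object maps. Each of the 6 objects of C can map
to any of the 5 objects of D independently.
Number of functors = 5^6 = 15625

15625


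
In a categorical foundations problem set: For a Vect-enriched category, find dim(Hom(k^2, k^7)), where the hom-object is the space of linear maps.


In Vect-enriched categories, Hom(k^n, k^m) is the space of m x n matrices.
dim(Hom(k^2, k^7)) = 7 * 2 = 14

14


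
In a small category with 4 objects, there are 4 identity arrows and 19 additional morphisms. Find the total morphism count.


Each object has an identity morphism, giving 4 identities.
Adding the 19 non-identity morphisms:
Total = 4 + 19 = 23

23


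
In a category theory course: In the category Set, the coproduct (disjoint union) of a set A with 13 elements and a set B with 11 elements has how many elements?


In Set, the coproduct A + B is the disjoint union.
|A + B| = |A| + |B| = 13 + 11 = 24

24


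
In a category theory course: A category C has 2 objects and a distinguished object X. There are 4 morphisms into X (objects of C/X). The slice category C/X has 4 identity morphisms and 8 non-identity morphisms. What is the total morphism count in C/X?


In the slice category C/X, objects are morphisms to X.
Identity morphisms: 4 (one per object of C/X).
Non-identity morphisms: 8.
Total = 4 + 8 = 12

12


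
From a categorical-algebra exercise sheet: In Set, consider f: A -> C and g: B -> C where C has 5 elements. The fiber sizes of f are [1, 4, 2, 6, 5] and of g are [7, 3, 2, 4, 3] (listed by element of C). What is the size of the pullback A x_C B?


The pullback A x_C B consists of pairs (a, b) with f(a) = g(b).
For each element c in C, the fiber product has |f^-1(c)| * |g^-1(c)| elements.
Summing over C: 1 * 7 + 4 * 3 + 2 * 2 + 6 * 4 + 5 * 3
= 7 + 12 + 4 + 24 + 15 = 62

62


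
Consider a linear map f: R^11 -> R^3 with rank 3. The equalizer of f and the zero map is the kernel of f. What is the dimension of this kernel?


The equalizer of f and the zero map is ker(f).
By the rank-nullity theorem: dim(ker(f)) = dim(domain) - rank(f).
dim(ker(f)) = 11 - 3 = 8

8


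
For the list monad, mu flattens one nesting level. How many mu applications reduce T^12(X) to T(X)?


Each application of mu: T^2 -> T removes one layer of nesting.
Starting at depth 12 (i.e., T^12(X)), we need to reach T(X).
Number of mu applications = 12 - 1 = 11

11


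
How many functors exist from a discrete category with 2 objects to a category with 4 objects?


A functor from a discrete category C to D is determined by
where each object maps. Each of the 2 objects of C can map
to any of the 4 objects of D independently.
Number of functors = 4^2 = 16

16


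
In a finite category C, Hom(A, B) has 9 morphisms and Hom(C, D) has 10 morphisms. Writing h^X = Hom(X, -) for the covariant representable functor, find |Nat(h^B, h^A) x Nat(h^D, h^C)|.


By the Yoneda lemma, Nat(h^B, h^A) is isomorphic to Hom(A, B),
so |Nat(h^B, h^A)| = |Hom(A, B)| and |Nat(h^D, h^C)| = |Hom(C, D)|.
|Hom(A, B)| = 9, |Hom(C, D)| = 10.
|Nat(h^B, h^A) x Nat(h^D, h^C)| = 9 * 10 = 90

90


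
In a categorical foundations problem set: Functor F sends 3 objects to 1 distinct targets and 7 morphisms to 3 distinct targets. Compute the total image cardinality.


The image of F consists of distinct objects and distinct morphisms.
|Im(F)| on objects = 1
|Im(F)| on morphisms = 3
Total image cardinality = 1 + 3 = 4

4


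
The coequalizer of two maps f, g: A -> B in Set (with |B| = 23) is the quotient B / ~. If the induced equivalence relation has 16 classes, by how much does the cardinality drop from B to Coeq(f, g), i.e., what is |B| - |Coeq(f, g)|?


The coequalizer Coeq(f, g) = B / ~ has one element per equivalence class.
|B| = 23, |Coeq(f, g)| = 16.
|B| - |Coeq(f, g)| = 23 - 16 = 7.

7


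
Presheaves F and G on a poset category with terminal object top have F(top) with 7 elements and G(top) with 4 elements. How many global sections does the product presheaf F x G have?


Global sections of a presheaf on a poset with terminal top satisfy
Gamma(H) ~ H(top). Presheaves admit pointwise products, so
(F x G)(top) = F(top) x G(top) (Cartesian product).
|Gamma(F x G)| = |F(top)| * |G(top)| = 7 * 4 = 28.

28


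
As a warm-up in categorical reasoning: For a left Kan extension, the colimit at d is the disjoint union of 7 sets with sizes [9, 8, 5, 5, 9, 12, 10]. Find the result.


Pointwise, the left Kan extension (Lan_F H)(d) is the colimit, indexed
by the comma category (F downarrow d), of H composed with the
projection (F downarrow d) -> C. Here that colimit is given
as a coproduct (disjoint union) of sets, so its cardinality is the
sum of the sizes of the summands.
Coproduct of sets with sizes: 9 + 8 + 5 + 5 + 9 + 12 + 10
= 58

58


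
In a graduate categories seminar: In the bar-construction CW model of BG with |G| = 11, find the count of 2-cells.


In the bar-construction CW model of BG, the n-cells are indexed by
n-tuples [g_1|...|g_n] of non-identity elements of G (degenerate
simplices with some g_i = e do not contribute cells), so there are
(|G| - 1)^n n-cells.
For dim = 2 with |G| = 11:
cells = (11 - 1)^2 = 10^2 = 100

100


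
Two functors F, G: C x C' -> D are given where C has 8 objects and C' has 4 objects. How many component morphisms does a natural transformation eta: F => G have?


A natural transformation eta: F => G assigns one component morphism per
object of the domain category.
The domain is the product category C x C', so
|Ob(C x C')| = |Ob(C)| * |Ob(C')| = 8 * 4 = 32.
Therefore eta has 32 component morphisms.

32


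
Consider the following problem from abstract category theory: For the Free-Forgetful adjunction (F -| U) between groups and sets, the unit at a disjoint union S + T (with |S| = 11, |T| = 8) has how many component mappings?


The unit eta_X: X -> U(F(X)) of the Free-Forgetful adjunction
maps each element of X to a generator of F(X). For X = S + T (disjoint
union in Set), |S + T| = |S| + |T|.
Total mappings = 11 + 8 = 19.

19


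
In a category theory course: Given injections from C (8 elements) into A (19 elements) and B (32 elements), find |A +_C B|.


The pushout A +_C B identifies the images of C in A and B.
|A +_C B| = |A| + |B| - |C| (for injections).
= 19 + 32 - 8 = 43

43


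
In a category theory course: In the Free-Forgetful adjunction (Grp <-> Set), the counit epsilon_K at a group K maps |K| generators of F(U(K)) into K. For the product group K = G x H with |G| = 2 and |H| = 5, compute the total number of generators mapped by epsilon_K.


The counit epsilon_K: F(U(K)) -> K of the Free-Forgetful adjunction
maps |K| generators of F(U(K)) into K. For K = G x H (the product group),
|G x H| = |G| * |H|.
Total generators mapped = 2 * 5 = 10.

10


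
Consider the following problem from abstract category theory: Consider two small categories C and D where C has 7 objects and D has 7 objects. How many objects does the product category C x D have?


The product category C x D has objects that are pairs (c, d).
Number of pairs = |Ob(C)| * |Ob(D)| = 7 * 7 = 49

49


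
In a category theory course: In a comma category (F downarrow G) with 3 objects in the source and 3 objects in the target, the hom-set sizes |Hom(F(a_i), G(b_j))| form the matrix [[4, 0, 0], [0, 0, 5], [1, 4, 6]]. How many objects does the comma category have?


Objects of (F downarrow G) are triples (a, b, h: F(a)->G(b)).
The count equals the sum of all entries in the hom-matrix.
sum(row 0) = 4
sum(row 1) = 5
sum(row 2) = 11
Grand total = 20

20


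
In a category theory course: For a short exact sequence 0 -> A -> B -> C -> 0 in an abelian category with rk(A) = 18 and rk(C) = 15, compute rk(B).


For a short exact sequence 0 -> A -> B -> C -> 0,
rank is additive: rank(B) = rank(A) + rank(C).
rank(B) = 18 + 15 = 33

33


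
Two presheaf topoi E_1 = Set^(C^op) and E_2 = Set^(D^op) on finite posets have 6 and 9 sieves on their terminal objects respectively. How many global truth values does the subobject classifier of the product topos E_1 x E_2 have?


In a product of presheaf topoi E_1 x E_2, the subobject classifier
is Omega = Omega_1 x Omega_2 (componentwise), so
|Omega(top)| = |Omega_1(top_1)| * |Omega_2(top_2)|.
= 6 * 9 = 54.

54


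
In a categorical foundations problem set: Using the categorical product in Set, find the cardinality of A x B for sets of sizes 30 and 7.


In Set, the product A x B is the Cartesian product.
By the universal property, |A x B| = |A| * |B|.
|A x B| = 30 * 7 = 210

210


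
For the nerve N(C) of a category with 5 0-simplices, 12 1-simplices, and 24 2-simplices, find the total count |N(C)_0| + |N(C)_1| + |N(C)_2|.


The 2-skeleton of the nerve N(C) consists of simplices in dimensions 0, 1, 2:
  |N(C)_0| = 5 (objects)
  |N(C)_1| = 12 (morphisms)
  |N(C)_2| = 24 (composable pairs)
Total = 5 + 12 + 24 = 41

41
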